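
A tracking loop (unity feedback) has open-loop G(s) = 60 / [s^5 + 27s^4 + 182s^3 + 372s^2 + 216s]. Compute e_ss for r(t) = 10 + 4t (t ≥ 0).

The denominator has no term below 216s — 1 pole at s=0, type 1. By superposition:
  • 10: tracked with zero error.
  • 4t: e_ss = 4/K_v with K_v=5/18 → 14.4.
Total e_ss = 14.4.

14.4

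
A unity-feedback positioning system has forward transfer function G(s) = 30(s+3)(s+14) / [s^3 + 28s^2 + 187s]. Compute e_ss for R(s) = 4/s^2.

187/315

Factoring s from the denominator leaves a polynomial with constant term 187, so the system is type 1.
K_v = lim_{s→0} s·G(s) = 30·3·14 / 187 = 1260/187.
e_ss = 4/K_v = 4/(1260/187) = 187/315.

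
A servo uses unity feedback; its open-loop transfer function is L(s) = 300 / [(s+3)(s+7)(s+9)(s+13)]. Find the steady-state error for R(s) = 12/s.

The open loop has no poles at the origin → type 0 system.
K_p = lim_{s→0} L(s) = 300 / (3·7·9·13) = 100/819.
e_ss = 12/(1 + K_p) = 12/(919/819) = 9828/919.

9828/919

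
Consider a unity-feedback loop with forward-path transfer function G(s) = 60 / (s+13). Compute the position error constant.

No free integrators in G(s): this is a type 0 system.
K_p = lim_{s→0} G(s) = 60 / (13) = 60/13.

60/13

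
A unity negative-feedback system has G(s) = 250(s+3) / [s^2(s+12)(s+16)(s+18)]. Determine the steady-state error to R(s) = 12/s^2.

G(s) has two factors of s in the denominator, so the system is type 2.
A type-2 system has K_v = ∞, so it tracks a ramp input with zero steady-state error.

0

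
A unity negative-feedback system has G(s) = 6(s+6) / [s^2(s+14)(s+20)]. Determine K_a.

9/70

The open loop has two poles at the origin → type 2 system.
K_a = lim_{s→0} s^2·G(s) = 6·6 / (14·20) = 9/70.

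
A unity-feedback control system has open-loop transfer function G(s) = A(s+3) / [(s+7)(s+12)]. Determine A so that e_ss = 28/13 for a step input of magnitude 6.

50

No free integrators in G(s): this is a type 0 system.
K_p = lim_{s→0} G(s) = A·3 / (7·12) = (1/28)·A.
e_ss = 6/(1 + K_p) = 28/13 ⇒ 1 + (1/28)·A = 39/14 ⇒ A = 50.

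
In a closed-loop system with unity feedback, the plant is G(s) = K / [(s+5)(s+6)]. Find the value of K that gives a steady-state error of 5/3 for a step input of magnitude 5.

G(s) has no factors of s in the denominator, so the system is type 0.
K_p = lim_{s→0} G(s) = K / (5·6) = (1/30)·K.
e_ss = 5/(1 + K_p) = 5/3 ⇒ 1 + (1/30)·K = 3 ⇒ K = 60.

60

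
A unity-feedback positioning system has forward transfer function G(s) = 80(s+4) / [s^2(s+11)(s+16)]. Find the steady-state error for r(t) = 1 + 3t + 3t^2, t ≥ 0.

G(s) has two factors of s in the denominator, so the system is type 2. By superposition:
  • 1: tracked with zero error.
  • 3t: tracked with zero error.
  • 3t^2: e_ss = 6/K_a with K_a=20/11 → 3.3.
Total e_ss = 3.3.

3.3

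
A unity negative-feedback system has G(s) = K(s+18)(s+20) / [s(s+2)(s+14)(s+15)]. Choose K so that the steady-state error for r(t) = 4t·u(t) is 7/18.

System type = 1 (one pole at s=0).
K_v = lim_{s→0} s·G(s) = K·18·20 / (2·14·15) = (6/7)·K.
e_ss = 4/K_v = 7/18 ⇒ K_v = 72/7 ⇒ K = (72/7)/(6/7) = 12.

12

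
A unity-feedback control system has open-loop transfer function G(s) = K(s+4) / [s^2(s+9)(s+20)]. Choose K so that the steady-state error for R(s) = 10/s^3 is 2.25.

System type = 2 (two poles at s=0).
K_a = lim_{s→0} s^2·G(s) = K·4 / (9·20) = (1/45)·K.
e_ss = 10/K_a = 2.25 ⇒ K_a = 40/9 ⇒ K = (40/9)/(1/45) = 200.

200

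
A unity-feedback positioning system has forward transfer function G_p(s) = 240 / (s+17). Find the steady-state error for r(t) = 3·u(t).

51/257

The open loop has no poles at the origin → type 0 system.
K_p = lim_{s→0} G_p(s) = 240 / (17) = 240/17.
e_ss = 3/(1 + K_p) = 3/(257/17) = 51/257.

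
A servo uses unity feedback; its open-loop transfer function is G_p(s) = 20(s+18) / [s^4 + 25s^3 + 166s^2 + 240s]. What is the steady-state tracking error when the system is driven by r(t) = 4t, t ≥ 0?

The denominator has no term below 240s — 1 pole at s=0, type 1.
K_v = lim_{s→0} s·G_p(s) = 20·18 / 240 = 1.5.
e_ss = 4/K_v = 4/1.5 = 8/3.

8/3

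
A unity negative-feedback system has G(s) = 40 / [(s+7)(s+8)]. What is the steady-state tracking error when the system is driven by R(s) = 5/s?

The open loop has no poles at the origin → type 0 system.
K_p = lim_{s→0} G(s) = 40 / (7·8) = 5/7.
e_ss = 5/(1 + K_p) = 5/(12/7) = 35/12.

35/12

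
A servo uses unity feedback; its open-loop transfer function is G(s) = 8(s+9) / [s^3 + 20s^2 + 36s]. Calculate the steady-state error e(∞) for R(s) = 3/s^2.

Factoring s from the denominator leaves a polynomial with constant term 36, so the system is type 1.
K_v = lim_{s→0} s·G(s) = 8·9 / 36 = 2.
e_ss = 3/K_v = 3/2 = 1.5.

1.5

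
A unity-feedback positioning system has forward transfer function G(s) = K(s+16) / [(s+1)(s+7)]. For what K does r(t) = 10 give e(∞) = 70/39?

2

System type = 0 (no poles at s=0).
K_p = lim_{s→0} G(s) = K·16 / (1·7) = (16/7)·K.
e_ss = 10/(1 + K_p) = 70/39 ⇒ 1 + (16/7)·K = 39/7 ⇒ K = 2.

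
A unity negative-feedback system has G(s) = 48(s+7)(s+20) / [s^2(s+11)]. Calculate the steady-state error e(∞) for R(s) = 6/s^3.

11/1120

The open loop has two poles at the origin → type 2 system.
K_a = lim_{s→0} s^2·G(s) = 48·7·20 / (11) = 6720/11.
r(t) = 3t^2 gives R(s) = 6/s^3.
e_ss = 6/K_a = 6/(6720/11) = 11/1120.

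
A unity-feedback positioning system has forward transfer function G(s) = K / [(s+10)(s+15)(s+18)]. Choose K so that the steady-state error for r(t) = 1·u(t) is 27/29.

200

No free integrators in G(s): this is a type 0 system.
K_p = lim_{s→0} G(s) = K / (10·15·18) = (1/2700)·K.
e_ss = 1/(1 + K_p) = 27/29 ⇒ 1 + (1/2700)·K = 29/27 ⇒ K = 200.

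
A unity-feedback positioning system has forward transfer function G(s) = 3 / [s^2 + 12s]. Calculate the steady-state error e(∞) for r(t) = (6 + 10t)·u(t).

40

The denominator has no term below 12s — 1 pole at s=0, type 1. By superposition:
  • 6: tracked with zero error.
  • 10t: e_ss = 10/K_v with K_v=0.25 → 40.
Total e_ss = 40.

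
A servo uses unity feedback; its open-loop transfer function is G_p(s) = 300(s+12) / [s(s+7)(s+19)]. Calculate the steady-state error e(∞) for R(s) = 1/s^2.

133/3600

One free integrator in G_p(s): this is a type 1 system.
K_v = lim_{s→0} s·G_p(s) = 300·12 / (7·19) = 3600/133.
e_ss = 1/K_v = 1/(3600/133) = 133/3600.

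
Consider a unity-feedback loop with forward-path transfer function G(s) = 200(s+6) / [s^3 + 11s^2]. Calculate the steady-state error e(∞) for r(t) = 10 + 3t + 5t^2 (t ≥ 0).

The denominator has no term below 11s^2 — 2 poles at s=0, type 2. By superposition:
  • 10: tracked with zero error.
  • 3t: tracked with zero error.
  • 5t^2: e_ss = 10/K_a with K_a=1200/11 → 11/120.
Total e_ss = 11/120.

11/120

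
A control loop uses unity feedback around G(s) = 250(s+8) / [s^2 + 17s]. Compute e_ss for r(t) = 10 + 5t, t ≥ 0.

Lowest-order denominator term is 17s, so the open loop has 1 pole at the origin → type 1 system. By superposition:
  • 10: tracked with zero error.
  • 5t: e_ss = 5/K_v with K_v=2000/17 → 0.0425.
Total e_ss = 0.0425.

0.0425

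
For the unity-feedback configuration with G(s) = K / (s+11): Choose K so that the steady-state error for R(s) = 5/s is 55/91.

80

The open loop has no poles at the origin → type 0 system.
K_p = lim_{s→0} G(s) = K / (11) = (1/11)·K.
e_ss = 5/(1 + K_p) = 55/91 ⇒ 1 + (1/11)·K = 91/11 ⇒ K = 80.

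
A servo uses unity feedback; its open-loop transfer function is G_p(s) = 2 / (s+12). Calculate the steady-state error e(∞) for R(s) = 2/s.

The open loop has no poles at the origin → type 0 system.
K_p = lim_{s→0} G_p(s) = 2 / (12) = 1/6.
e_ss = 2/(1 + K_p) = 2/(7/6) = 12/7.

12/7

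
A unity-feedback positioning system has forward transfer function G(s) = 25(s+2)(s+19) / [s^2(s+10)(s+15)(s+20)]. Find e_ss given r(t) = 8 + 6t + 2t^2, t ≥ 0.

Two free integrators in G(s): this is a type 2 system. By superposition:
  • 8: tracked with zero error.
  • 6t: tracked with zero error.
  • 2t^2: e_ss = 4/K_a with K_a=19/60 → 240/19.
Total e_ss = 240/19.

240/19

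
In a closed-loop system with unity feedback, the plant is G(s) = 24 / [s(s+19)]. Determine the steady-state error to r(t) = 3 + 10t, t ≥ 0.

95/12

The open loop has one pole at the origin → type 1 system. Treating each term separately:
  • 3: tracked with zero error.
  • 10t: e_ss = 10/K_v with K_v=24/19 → 95/12.
Total e_ss = 95/12.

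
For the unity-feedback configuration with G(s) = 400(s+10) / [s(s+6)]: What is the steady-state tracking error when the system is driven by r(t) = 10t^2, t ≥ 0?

infinity

System type = 1 (one pole at s=0).
K_a = lim_{s→0} s^2·G(s) = 0; the steady-state error to this parabolic input grows without bound.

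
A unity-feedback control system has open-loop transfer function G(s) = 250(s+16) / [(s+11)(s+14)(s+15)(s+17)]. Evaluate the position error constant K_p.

System type = 0 (no poles at s=0).
K_p = lim_{s→0} G(s) = 250·16 / (11·14·15·17) = 400/3927.

400/3927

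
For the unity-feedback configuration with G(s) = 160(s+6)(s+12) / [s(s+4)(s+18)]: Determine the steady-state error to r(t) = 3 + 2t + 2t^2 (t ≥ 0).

infinity

System type = 1 (one pole at s=0). Treating each term separately:
  • 3: tracked with zero error.
  • 2t: e_ss = 2/K_v with K_v=160 → 0.0125.
  • 2t^2: a type-1 system cannot track it, e_ss → ∞.
The unbounded component dominates.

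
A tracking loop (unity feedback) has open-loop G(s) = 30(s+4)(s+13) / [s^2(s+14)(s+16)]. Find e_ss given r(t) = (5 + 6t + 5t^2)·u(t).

G(s) has two factors of s in the denominator, so the system is type 2. Taking each input component in turn:
  • 5: tracked with zero error.
  • 6t: tracked with zero error.
  • 5t^2: e_ss = 10/K_a with K_a=195/28 → 56/39.
Total e_ss = 56/39.

56/39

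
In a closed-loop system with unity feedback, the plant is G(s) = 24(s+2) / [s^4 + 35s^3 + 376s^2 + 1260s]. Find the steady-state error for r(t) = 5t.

131.25

The denominator has no term below 1260s — 1 pole at s=0, type 1.
K_v = lim_{s→0} s·G(s) = 24·2 / 1260 = 4/105.
e_ss = 5/K_v = 5/(4/105) = 131.25.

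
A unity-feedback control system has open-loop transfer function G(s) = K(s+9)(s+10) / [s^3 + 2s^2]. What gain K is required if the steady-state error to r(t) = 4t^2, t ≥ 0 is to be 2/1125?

The denominator has no term below 2s^2 — 2 poles at s=0, type 2.
K_a = lim_{s→0} s^2·G(s) = K·9·10 / 2 = 45·K.
e_ss = 8/K_a = 2/1125 ⇒ K_a = 4500 ⇒ K = 4500/45 = 100.

100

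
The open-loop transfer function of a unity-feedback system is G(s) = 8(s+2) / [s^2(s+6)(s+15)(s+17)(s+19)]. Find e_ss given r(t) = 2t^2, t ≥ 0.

G(s) has two factors of s in the denominator, so the system is type 2.
K_a = lim_{s→0} s^2·G(s) = 8·2 / (6·15·17·19) = 8/14535.
r(t) = 2t^2 gives R(s) = 4/s^3.
e_ss = 4/K_a = 4/(8/14535) = 7267.5.

7267.5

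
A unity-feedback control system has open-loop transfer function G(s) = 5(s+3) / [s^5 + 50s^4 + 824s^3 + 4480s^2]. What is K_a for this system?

3/896

Factoring s^2 from the denominator leaves a polynomial with constant term 4480, so the system is type 2.
K_a = lim_{s→0} s^2·G(s) = 5·3 / 4480 = 3/896.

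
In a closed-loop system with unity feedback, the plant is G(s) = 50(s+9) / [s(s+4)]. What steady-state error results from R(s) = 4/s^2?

G(s) has one factor of s in the denominator, so the system is type 1.
K_v = lim_{s→0} s·G(s) = 50·9 / (4) = 112.5.
e_ss = 4/K_v = 4/112.5 = 8/225.

8/225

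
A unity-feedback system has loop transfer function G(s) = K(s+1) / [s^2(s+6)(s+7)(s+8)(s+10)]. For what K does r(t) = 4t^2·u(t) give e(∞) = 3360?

8

Two free integrators in G(s): this is a type 2 system.
K_a = lim_{s→0} s^2·G(s) = K·1 / (6·7·8·10) = (1/3360)·K.
e_ss = 8/K_a = 3360 ⇒ K_a = 1/420 ⇒ K = (1/420)/(1/3360) = 8.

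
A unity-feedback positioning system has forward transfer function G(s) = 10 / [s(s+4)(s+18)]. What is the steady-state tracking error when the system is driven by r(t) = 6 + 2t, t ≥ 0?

System type = 1 (one pole at s=0). By superposition:
  • 6: tracked with zero error.
  • 2t: e_ss = 2/K_v with K_v=5/36 → 14.4.
Total e_ss = 14.4.

14.4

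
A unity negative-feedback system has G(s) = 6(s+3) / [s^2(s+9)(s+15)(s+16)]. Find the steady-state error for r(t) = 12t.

0

The open loop has two poles at the origin → type 2 system.
A type-2 system has K_v = ∞, so it tracks a ramp input with zero steady-state error.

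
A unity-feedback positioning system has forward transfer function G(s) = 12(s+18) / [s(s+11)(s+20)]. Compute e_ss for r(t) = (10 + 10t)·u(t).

275/27

G(s) has one factor of s in the denominator, so the system is type 1. Treating each term separately:
  • 10: tracked with zero error.
  • 10t: e_ss = 10/K_v with K_v=54/55 → 275/27.
Total e_ss = 275/27.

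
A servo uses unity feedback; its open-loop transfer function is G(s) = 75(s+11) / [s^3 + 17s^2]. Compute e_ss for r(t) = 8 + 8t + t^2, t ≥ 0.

Factoring s^2 from the denominator leaves a polynomial with constant term 17, so the system is type 2. By superposition:
  • 8: tracked with zero error.
  • 8t: tracked with zero error.
  • t^2: e_ss = 2/K_a with K_a=825/17 → 34/825.
Total e_ss = 34/825.

34/825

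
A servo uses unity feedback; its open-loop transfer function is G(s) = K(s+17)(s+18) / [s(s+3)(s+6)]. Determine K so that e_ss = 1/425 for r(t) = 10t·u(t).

System type = 1 (one pole at s=0).
K_v = lim_{s→0} s·G(s) = K·17·18 / (3·6) = 17·K.
e_ss = 10/K_v = 1/425 ⇒ K_v = 4250 ⇒ K = 4250/17 = 250.

250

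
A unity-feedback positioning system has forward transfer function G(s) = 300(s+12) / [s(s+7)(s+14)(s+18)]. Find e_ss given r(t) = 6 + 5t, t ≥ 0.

2.45

System type = 1 (one pole at s=0). Treating each term separately:
  • 6: tracked with zero error.
  • 5t: e_ss = 5/K_v with K_v=100/49 → 2.45.
Total e_ss = 2.45.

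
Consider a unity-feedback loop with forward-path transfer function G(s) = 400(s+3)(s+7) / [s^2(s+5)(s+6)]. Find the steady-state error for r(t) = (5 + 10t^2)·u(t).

1/14

System type = 2 (two poles at s=0). Treating each term separately:
  • 5: tracked with zero error.
  • 10t^2: e_ss = 20/K_a with K_a=280 → 1/14.
Total e_ss = 1/14.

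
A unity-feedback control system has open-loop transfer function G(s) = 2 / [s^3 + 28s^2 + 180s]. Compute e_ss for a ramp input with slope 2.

180

Factoring s from the denominator leaves a polynomial with constant term 180, so the system is type 1.
K_v = lim_{s→0} s·G(s) = 2 / 180 = 1/90.
e_ss = 2/K_v = 2/(1/90) = 180.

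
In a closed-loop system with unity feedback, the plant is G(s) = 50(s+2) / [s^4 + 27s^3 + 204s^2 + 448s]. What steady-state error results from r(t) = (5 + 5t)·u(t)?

22.4

Lowest-order denominator term is 448s, so the open loop has 1 pole at the origin → type 1 system. By superposition:
  • 5: tracked with zero error.
  • 5t: e_ss = 5/K_v with K_v=25/112 → 22.4.
Total e_ss = 22.4.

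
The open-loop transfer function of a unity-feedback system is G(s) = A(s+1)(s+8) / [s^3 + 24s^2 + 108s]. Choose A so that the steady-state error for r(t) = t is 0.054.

250

Factoring s from the denominator leaves a polynomial with constant term 108, so the system is type 1.
K_v = lim_{s→0} s·G(s) = A·1·8 / 108 = (2/27)·A.
e_ss = 1/K_v = 0.054 ⇒ K_v = 500/27 ⇒ A = (500/27)/(2/27) = 250.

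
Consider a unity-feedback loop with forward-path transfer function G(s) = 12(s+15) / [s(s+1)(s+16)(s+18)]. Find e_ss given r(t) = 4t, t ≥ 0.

6.4

One free integrator in G(s): this is a type 1 system.
K_v = lim_{s→0} s·G(s) = 12·15 / (1·16·18) = 0.625.
e_ss = 4/K_v = 4/0.625 = 6.4.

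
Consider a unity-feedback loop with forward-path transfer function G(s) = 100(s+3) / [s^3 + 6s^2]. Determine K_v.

infinity

K_v = lim_{s→0} s·G(s); with 2 poles at the origin the limit diverges, so K_v = ∞.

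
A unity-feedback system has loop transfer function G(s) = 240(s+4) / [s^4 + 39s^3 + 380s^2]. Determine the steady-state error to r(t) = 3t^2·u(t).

2.375

Factoring s^2 from the denominator leaves a polynomial with constant term 380, so the system is type 2.
K_a = lim_{s→0} s^2·G(s) = 240·4 / 380 = 48/19.
r(t) = 3t^2 gives R(s) = 6/s^3.
e_ss = 6/K_a = 6/(48/19) = 2.375.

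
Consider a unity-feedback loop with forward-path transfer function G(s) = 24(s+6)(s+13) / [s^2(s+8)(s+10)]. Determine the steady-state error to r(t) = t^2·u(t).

10/117

G(s) has two factors of s in the denominator, so the system is type 2.
K_a = lim_{s→0} s^2·G(s) = 24·6·13 / (8·10) = 23.4.
r(t) = t^2 gives R(s) = 2/s^3.
e_ss = 2/K_a = 2/23.4 = 10/117.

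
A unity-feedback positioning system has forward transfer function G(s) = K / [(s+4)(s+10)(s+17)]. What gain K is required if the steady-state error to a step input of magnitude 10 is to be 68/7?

20

The open loop has no poles at the origin → type 0 system.
K_p = lim_{s→0} G(s) = K / (4·10·17) = (1/680)·K.
e_ss = 10/(1 + K_p) = 68/7 ⇒ 1 + (1/680)·K = 35/34 ⇒ K = 20.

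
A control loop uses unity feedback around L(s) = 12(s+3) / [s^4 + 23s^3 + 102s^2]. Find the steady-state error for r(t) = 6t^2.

Lowest-order denominator term is 102s^2, so the open loop has 2 poles at the origin → type 2 system.
K_a = lim_{s→0} s^2·L(s) = 12·3 / 102 = 6/17.
r(t) = 6t^2 gives R(s) = 12/s^3.
e_ss = 12/K_a = 12/(6/17) = 34.

34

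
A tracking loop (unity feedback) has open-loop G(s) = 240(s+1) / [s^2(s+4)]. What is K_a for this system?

60

G(s) has two factors of s in the denominator, so the system is type 2.
K_a = lim_{s→0} s^2·G(s) = 240·1 / (4) = 60.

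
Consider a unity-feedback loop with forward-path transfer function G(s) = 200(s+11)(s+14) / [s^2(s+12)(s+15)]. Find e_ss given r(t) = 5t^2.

9/154

G(s) has two factors of s in the denominator, so the system is type 2.
K_a = lim_{s→0} s^2·G(s) = 200·11·14 / (12·15) = 1540/9.
r(t) = 5t^2 gives R(s) = 10/s^3.
e_ss = 10/K_a = 10/(1540/9) = 9/154.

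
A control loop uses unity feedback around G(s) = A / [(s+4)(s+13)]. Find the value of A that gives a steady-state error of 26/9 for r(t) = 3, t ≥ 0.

2

G(s) has no factors of s in the denominator, so the system is type 0.
K_p = lim_{s→0} G(s) = A / (4·13) = (1/52)·A.
e_ss = 3/(1 + K_p) = 26/9 ⇒ 1 + (1/52)·A = 27/26 ⇒ A = 2.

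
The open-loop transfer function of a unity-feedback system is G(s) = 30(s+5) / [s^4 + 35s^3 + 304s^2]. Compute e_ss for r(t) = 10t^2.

The denominator has no term below 304s^2 — 2 poles at s=0, type 2.
K_a = lim_{s→0} s^2·G(s) = 30·5 / 304 = 75/152.
r(t) = 10t^2 gives R(s) = 20/s^3.
e_ss = 20/K_a = 20/(75/152) = 608/15.

608/15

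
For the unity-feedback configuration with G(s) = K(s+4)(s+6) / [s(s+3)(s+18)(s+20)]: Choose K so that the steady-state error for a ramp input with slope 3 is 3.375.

System type = 1 (one pole at s=0).
K_v = lim_{s→0} s·G(s) = K·4·6 / (3·18·20) = (1/45)·K.
e_ss = 3/K_v = 3.375 ⇒ K_v = 8/9 ⇒ K = (8/9)/(1/45) = 40.

40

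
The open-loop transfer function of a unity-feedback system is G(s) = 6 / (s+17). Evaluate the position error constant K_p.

6/17

The open loop has no poles at the origin → type 0 system.
K_p = lim_{s→0} G(s) = 6 / (17) = 6/17.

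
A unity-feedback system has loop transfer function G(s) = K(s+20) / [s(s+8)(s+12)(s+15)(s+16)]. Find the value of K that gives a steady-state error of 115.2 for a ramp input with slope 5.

One free integrator in G(s): this is a type 1 system.
K_v = lim_{s→0} s·G(s) = K·20 / (8·12·15·16) = (1/1152)·K.
e_ss = 5/K_v = 115.2 ⇒ K_v = 25/576 ⇒ K = (25/576)/(1/1152) = 50.

50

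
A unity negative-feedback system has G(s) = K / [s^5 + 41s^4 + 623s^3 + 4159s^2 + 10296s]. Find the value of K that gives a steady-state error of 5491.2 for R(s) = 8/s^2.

Factoring s from the denominator leaves a polynomial with constant term 10296, so the system is type 1.
K_v = lim_{s→0} s·G(s) = K / 10296 = (1/10296)·K.
e_ss = 8/K_v = 5491.2 ⇒ K_v = 5/3432 ⇒ K = (5/3432)/(1/10296) = 15.

15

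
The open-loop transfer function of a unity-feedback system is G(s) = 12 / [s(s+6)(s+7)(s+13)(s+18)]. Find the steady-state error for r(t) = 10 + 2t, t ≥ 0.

One free integrator in G(s): this is a type 1 system. By superposition:
  • 10: tracked with zero error.
  • 2t: e_ss = 2/K_v with K_v=1/819 → 1638.
Total e_ss = 1638.

1638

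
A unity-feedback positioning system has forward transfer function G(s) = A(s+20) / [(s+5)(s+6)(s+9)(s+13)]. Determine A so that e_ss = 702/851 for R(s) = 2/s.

No free integrators in G(s): this is a type 0 system.
K_p = lim_{s→0} G(s) = A·20 / (5·6·9·13) = (2/351)·A.
e_ss = 2/(1 + K_p) = 702/851 ⇒ 1 + (2/351)·A = 851/351 ⇒ A = 250.

250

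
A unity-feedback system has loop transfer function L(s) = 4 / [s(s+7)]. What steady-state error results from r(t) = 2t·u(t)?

One free integrator in L(s): this is a type 1 system.
K_v = lim_{s→0} s·L(s) = 4 / (7) = 4/7.
e_ss = 2/K_v = 2/(4/7) = 3.5.

3.5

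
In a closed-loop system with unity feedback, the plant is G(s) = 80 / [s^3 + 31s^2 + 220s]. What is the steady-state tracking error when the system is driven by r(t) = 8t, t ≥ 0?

22

Lowest-order denominator term is 220s, so the open loop has 1 pole at the origin → type 1 system.
K_v = lim_{s→0} s·G(s) = 80 / 220 = 4/11.
e_ss = 8/K_v = 8/(4/11) = 22.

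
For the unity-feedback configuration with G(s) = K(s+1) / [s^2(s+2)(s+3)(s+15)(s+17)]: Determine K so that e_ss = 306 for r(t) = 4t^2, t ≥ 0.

G(s) has two factors of s in the denominator, so the system is type 2.
K_a = lim_{s→0} s^2·G(s) = K·1 / (2·3·15·17) = (1/1530)·K.
e_ss = 8/K_a = 306 ⇒ K_a = 4/153 ⇒ K = (4/153)/(1/1530) = 40.

40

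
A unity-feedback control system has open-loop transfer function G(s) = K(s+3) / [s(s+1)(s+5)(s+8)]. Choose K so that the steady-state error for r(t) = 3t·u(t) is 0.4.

The open loop has one pole at the origin → type 1 system.
K_v = lim_{s→0} s·G(s) = K·3 / (1·5·8) = 0.075·K.
e_ss = 3/K_v = 0.4 ⇒ K_v = 7.5 ⇒ K = 7.5/0.075 = 100.

100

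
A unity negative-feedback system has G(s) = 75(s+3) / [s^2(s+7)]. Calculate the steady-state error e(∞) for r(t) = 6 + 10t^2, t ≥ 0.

28/45

System type = 2 (two poles at s=0). Treating each term separately:
  • 6: tracked with zero error.
  • 10t^2: e_ss = 20/K_a with K_a=225/7 → 28/45.
Total e_ss = 28/45.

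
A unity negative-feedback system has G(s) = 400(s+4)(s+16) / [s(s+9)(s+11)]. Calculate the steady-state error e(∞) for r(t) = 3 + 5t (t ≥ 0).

99/5120

One free integrator in G(s): this is a type 1 system. By superposition:
  • 3: tracked with zero error.
  • 5t: e_ss = 5/K_v with K_v=25600/99 → 99/5120.
Total e_ss = 99/5120.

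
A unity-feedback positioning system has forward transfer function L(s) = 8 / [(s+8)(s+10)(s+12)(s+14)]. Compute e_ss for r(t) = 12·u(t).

The open loop has no poles at the origin → type 0 system.
K_p = lim_{s→0} L(s) = 8 / (8·10·12·14) = 1/1680.
e_ss = 12/(1 + K_p) = 12/(1681/1680) = 20160/1681.

20160/1681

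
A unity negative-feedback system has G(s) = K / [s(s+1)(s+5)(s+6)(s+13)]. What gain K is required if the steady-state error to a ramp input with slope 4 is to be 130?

G(s) has one factor of s in the denominator, so the system is type 1.
K_v = lim_{s→0} s·G(s) = K / (1·5·6·13) = (1/390)·K.
e_ss = 4/K_v = 130 ⇒ K_v = 2/65 ⇒ K = (2/65)/(1/390) = 12.

12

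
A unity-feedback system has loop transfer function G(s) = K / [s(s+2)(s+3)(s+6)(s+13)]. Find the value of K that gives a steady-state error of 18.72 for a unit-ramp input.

G(s) has one factor of s in the denominator, so the system is type 1.
K_v = lim_{s→0} s·G(s) = K / (2·3·6·13) = (1/468)·K.
e_ss = 1/K_v = 18.72 ⇒ K_v = 25/468 ⇒ K = (25/468)/(1/468) = 25.

25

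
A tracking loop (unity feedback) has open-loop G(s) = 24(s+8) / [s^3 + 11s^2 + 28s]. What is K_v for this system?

48/7

Factoring s from the denominator leaves a polynomial with constant term 28, so the system is type 1.
K_v = lim_{s→0} s·G(s) = 24·8 / 28 = 48/7.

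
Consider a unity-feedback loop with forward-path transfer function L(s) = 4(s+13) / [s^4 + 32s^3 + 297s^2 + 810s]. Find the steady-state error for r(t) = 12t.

Factoring s from the denominator leaves a polynomial with constant term 810, so the system is type 1.
K_v = lim_{s→0} s·L(s) = 4·13 / 810 = 26/405.
e_ss = 12/K_v = 12/(26/405) = 2430/13.

2430/13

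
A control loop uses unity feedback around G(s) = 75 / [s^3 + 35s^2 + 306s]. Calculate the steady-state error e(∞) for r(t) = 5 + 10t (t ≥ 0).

40.8

Factoring s from the denominator leaves a polynomial with constant term 306, so the system is type 1. Taking each input component in turn:
  • 5: tracked with zero error.
  • 10t: e_ss = 10/K_v with K_v=25/102 → 40.8.
Total e_ss = 40.8.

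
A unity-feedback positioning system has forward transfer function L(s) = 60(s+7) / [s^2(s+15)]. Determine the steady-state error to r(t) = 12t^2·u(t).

6/7

System type = 2 (two poles at s=0).
K_a = lim_{s→0} s^2·L(s) = 60·7 / (15) = 28.
r(t) = 12t^2 gives R(s) = 24/s^3.
e_ss = 24/K_a = 24/28 = 6/7.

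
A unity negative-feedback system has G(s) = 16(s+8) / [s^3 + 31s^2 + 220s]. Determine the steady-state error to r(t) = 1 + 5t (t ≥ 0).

275/32

The denominator has no term below 220s — 1 pole at s=0, type 1. By superposition:
  • 1: tracked with zero error.
  • 5t: e_ss = 5/K_v with K_v=32/55 → 275/32.
Total e_ss = 275/32.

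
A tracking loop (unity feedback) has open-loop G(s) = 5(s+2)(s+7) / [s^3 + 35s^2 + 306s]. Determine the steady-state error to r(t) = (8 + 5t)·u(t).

153/7

Factoring s from the denominator leaves a polynomial with constant term 306, so the system is type 1. Taking each input component in turn:
  • 8: tracked with zero error.
  • 5t: e_ss = 5/K_v with K_v=35/153 → 153/7.
Total e_ss = 153/7.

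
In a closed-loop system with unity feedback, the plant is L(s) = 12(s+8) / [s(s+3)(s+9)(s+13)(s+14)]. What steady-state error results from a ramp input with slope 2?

102.375

One free integrator in L(s): this is a type 1 system.
K_v = lim_{s→0} s·L(s) = 12·8 / (3·9·13·14) = 16/819.
e_ss = 2/K_v = 2/(16/819) = 102.375.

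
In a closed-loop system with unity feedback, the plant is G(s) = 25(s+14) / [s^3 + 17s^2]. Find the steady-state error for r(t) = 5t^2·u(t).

Factoring s^2 from the denominator leaves a polynomial with constant term 17, so the system is type 2.
K_a = lim_{s→0} s^2·G(s) = 25·14 / 17 = 350/17.
r(t) = 5t^2 gives R(s) = 10/s^3.
e_ss = 10/K_a = 10/(350/17) = 17/35.

17/35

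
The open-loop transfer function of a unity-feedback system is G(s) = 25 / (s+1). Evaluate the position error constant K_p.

25

The open loop has no poles at the origin → type 0 system.
K_p = lim_{s→0} G(s) = 25 / (1) = 25.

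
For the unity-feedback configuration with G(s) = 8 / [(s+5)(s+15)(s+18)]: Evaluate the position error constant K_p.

G(s) has no factors of s in the denominator, so the system is type 0.
K_p = lim_{s→0} G(s) = 8 / (5·15·18) = 4/675.

4/675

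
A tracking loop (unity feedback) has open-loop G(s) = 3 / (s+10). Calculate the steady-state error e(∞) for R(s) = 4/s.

No free integrators in G(s): this is a type 0 system.
K_p = lim_{s→0} G(s) = 3 / (10) = 0.3.
e_ss = 4/(1 + K_p) = 4/1.3 = 40/13.

40/13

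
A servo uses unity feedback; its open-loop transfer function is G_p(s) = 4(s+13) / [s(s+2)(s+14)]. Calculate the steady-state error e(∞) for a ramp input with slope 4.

28/13

The open loop has one pole at the origin → type 1 system.
K_v = lim_{s→0} s·G_p(s) = 4·13 / (2·14) = 13/7.
e_ss = 4/K_v = 4/(13/7) = 28/13.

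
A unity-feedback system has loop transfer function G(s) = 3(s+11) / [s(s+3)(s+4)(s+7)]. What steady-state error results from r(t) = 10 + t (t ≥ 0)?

The open loop has one pole at the origin → type 1 system. By superposition:
  • 10: tracked with zero error.
  • t: e_ss = 1/K_v with K_v=11/28 → 28/11.
Total e_ss = 28/11.

28/11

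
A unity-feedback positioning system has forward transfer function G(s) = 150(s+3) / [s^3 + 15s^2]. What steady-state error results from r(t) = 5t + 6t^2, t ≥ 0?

Factoring s^2 from the denominator leaves a polynomial with constant term 15, so the system is type 2. Taking each input component in turn:
  • 5t: tracked with zero error.
  • 6t^2: e_ss = 12/K_a with K_a=30 → 0.4.
Total e_ss = 0.4.

0.4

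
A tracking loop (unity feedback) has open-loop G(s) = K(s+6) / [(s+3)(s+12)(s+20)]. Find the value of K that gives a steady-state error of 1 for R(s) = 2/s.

System type = 0 (no poles at s=0).
K_p = lim_{s→0} G(s) = K·6 / (3·12·20) = (1/120)·K.
e_ss = 2/(1 + K_p) = 1 ⇒ 1 + (1/120)·K = 2 ⇒ K = 120.

120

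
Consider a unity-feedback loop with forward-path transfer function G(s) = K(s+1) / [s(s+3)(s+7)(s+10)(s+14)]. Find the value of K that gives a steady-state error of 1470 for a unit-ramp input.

2

System type = 1 (one pole at s=0).
K_v = lim_{s→0} s·G(s) = K·1 / (3·7·10·14) = (1/2940)·K.
e_ss = 1/K_v = 1470 ⇒ K_v = 1/1470 ⇒ K = (1/1470)/(1/2940) = 2.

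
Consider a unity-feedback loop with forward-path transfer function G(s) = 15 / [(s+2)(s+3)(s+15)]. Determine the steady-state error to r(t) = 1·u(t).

6/7

System type = 0 (no poles at s=0).
K_p = lim_{s→0} G(s) = 15 / (2·3·15) = 1/6.
e_ss = 1/(1 + K_p) = 1/(7/6) = 6/7.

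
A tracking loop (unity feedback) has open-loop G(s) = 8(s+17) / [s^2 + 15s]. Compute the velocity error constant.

Lowest-order denominator term is 15s, so the open loop has 1 pole at the origin → type 1 system.
K_v = lim_{s→0} s·G(s) = 8·17 / 15 = 136/15.

136/15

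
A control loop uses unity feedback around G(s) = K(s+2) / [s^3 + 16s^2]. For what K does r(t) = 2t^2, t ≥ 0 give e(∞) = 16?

2

The denominator has no term below 16s^2 — 2 poles at s=0, type 2.
K_a = lim_{s→0} s^2·G(s) = K·2 / 16 = 0.125·K.
e_ss = 4/K_a = 16 ⇒ K_a = 0.25 ⇒ K = 0.25/0.125 = 2.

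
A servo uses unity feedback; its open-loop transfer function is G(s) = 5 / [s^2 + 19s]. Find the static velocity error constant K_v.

5/19

The denominator has no term below 19s — 1 pole at s=0, type 1.
K_v = lim_{s→0} s·G(s) = 5 / 19 = 5/19.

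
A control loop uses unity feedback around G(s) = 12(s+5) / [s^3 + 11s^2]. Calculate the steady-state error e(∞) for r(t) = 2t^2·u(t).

11/15

Factoring s^2 from the denominator leaves a polynomial with constant term 11, so the system is type 2.
K_a = lim_{s→0} s^2·G(s) = 12·5 / 11 = 60/11.
r(t) = 2t^2 gives R(s) = 4/s^3.
e_ss = 4/K_a = 4/(60/11) = 11/15.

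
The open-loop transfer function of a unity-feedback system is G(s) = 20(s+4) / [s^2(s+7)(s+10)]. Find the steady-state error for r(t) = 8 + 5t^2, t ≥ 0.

8.75

The open loop has two poles at the origin → type 2 system. Taking each input component in turn:
  • 8: tracked with zero error.
  • 5t^2: e_ss = 10/K_a with K_a=8/7 → 8.75.
Total e_ss = 8.75.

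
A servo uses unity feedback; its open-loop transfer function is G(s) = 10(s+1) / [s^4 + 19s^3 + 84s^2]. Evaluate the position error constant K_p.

infinity

K_p = lim_{s→0} G(s); with 2 poles at the origin the limit diverges, so K_p = ∞.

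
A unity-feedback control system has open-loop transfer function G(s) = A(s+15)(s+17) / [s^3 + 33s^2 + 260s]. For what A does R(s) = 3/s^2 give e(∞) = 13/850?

The denominator has no term below 260s — 1 pole at s=0, type 1.
K_v = lim_{s→0} s·G(s) = A·15·17 / 260 = (51/52)·A.
e_ss = 3/K_v = 13/850 ⇒ K_v = 2550/13 ⇒ A = (2550/13)/(51/52) = 200.

200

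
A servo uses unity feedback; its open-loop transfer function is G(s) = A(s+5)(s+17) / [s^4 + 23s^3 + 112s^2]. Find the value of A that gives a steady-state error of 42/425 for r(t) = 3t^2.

80

Factoring s^2 from the denominator leaves a polynomial with constant term 112, so the system is type 2.
K_a = lim_{s→0} s^2·G(s) = A·5·17 / 112 = (85/112)·A.
e_ss = 6/K_a = 42/425 ⇒ K_a = 425/7 ⇒ A = (425/7)/(85/112) = 80.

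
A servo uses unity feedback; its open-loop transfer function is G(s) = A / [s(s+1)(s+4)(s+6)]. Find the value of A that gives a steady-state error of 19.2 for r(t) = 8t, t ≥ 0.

System type = 1 (one pole at s=0).
K_v = lim_{s→0} s·G(s) = A / (1·4·6) = (1/24)·A.
e_ss = 8/K_v = 19.2 ⇒ K_v = 5/12 ⇒ A = (5/12)/(1/24) = 10.

10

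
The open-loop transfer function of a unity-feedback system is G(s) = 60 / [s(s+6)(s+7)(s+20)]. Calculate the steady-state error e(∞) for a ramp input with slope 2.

28

G(s) has one factor of s in the denominator, so the system is type 1.
K_v = lim_{s→0} s·G(s) = 60 / (6·7·20) = 1/14.
e_ss = 2/K_v = 2/(1/14) = 28.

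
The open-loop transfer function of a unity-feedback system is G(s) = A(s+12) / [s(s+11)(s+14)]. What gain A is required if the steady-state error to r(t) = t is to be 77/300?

50

The open loop has one pole at the origin → type 1 system.
K_v = lim_{s→0} s·G(s) = A·12 / (11·14) = (6/77)·A.
e_ss = 1/K_v = 77/300 ⇒ K_v = 300/77 ⇒ A = (300/77)/(6/77) = 50.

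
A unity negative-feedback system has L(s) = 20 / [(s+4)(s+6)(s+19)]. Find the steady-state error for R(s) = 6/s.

System type = 0 (no poles at s=0).
K_p = lim_{s→0} L(s) = 20 / (4·6·19) = 5/114.
e_ss = 6/(1 + K_p) = 6/(119/114) = 684/119.

684/119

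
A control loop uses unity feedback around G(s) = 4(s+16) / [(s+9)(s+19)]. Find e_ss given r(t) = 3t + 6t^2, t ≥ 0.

No free integrators in G(s): this is a type 0 system. Treating each term separately:
  • 3t: a type-0 system cannot track it, e_ss → ∞.
  • 6t^2: a type-0 system cannot track it, e_ss → ∞.
The unbounded component dominates.

infinity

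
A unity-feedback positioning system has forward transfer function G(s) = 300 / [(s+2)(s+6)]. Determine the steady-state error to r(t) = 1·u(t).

The open loop has no poles at the origin → type 0 system.
K_p = lim_{s→0} G(s) = 300 / (2·6) = 25.
e_ss = 1/(1 + K_p) = 1/26.

1/26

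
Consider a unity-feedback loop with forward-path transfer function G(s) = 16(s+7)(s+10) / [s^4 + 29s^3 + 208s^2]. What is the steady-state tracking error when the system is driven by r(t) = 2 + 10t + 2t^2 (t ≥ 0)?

26/35

Factoring s^2 from the denominator leaves a polynomial with constant term 208, so the system is type 2. Treating each term separately:
  • 2: tracked with zero error.
  • 10t: tracked with zero error.
  • 2t^2: e_ss = 4/K_a with K_a=70/13 → 26/35.
Total e_ss = 26/35.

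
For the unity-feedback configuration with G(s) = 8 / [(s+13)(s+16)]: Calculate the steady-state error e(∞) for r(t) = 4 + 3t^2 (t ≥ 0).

The open loop has no poles at the origin → type 0 system. By superposition:
  • 4: e_ss = 4/(1+K_p) with K_p=1/26 → 104/27.
  • 3t^2: a type-0 system cannot track it, e_ss → ∞.
The unbounded component dominates.

infinity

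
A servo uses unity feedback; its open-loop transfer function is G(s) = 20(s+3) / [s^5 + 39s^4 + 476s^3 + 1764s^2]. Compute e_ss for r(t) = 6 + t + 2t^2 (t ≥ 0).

117.6

Lowest-order denominator term is 1764s^2, so the open loop has 2 poles at the origin → type 2 system. Taking each input component in turn:
  • 6: tracked with zero error.
  • t: tracked with zero error.
  • 2t^2: e_ss = 4/K_a with K_a=5/147 → 117.6.
Total e_ss = 117.6.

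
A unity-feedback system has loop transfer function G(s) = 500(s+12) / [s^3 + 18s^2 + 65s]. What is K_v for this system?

1200/13

Lowest-order denominator term is 65s, so the open loop has 1 pole at the origin → type 1 system.
K_v = lim_{s→0} s·G(s) = 500·12 / 65 = 1200/13.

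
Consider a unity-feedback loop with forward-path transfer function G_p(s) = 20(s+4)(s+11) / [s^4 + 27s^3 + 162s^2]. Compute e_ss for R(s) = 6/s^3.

243/220

The denominator has no term below 162s^2 — 2 poles at s=0, type 2.
K_a = lim_{s→0} s^2·G_p(s) = 20·4·11 / 162 = 440/81.
r(t) = 3t^2 gives R(s) = 6/s^3.
e_ss = 6/K_a = 6/(440/81) = 243/220.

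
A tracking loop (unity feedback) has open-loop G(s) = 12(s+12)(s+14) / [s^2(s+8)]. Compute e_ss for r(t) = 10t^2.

5/63

G(s) has two factors of s in the denominator, so the system is type 2.
K_a = lim_{s→0} s^2·G(s) = 12·12·14 / (8) = 252.
r(t) = 10t^2 gives R(s) = 20/s^3.
e_ss = 20/K_a = 20/252 = 5/63.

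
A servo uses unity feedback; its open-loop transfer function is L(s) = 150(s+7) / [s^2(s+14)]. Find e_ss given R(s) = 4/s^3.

L(s) has two factors of s in the denominator, so the system is type 2.
K_a = lim_{s→0} s^2·L(s) = 150·7 / (14) = 75.
r(t) = 2t^2 gives R(s) = 4/s^3.
e_ss = 4/K_a = 4/75.

4/75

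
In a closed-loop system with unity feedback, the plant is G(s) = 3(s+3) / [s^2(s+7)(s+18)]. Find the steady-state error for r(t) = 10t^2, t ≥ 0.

280

G(s) has two factors of s in the denominator, so the system is type 2.
K_a = lim_{s→0} s^2·G(s) = 3·3 / (7·18) = 1/14.
r(t) = 10t^2 gives R(s) = 20/s^3.
e_ss = 20/K_a = 20/(1/14) = 280.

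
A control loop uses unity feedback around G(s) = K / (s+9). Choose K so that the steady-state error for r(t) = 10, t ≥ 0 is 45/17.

No free integrators in G(s): this is a type 0 system.
K_p = lim_{s→0} G(s) = K / (9) = (1/9)·K.
e_ss = 10/(1 + K_p) = 45/17 ⇒ 1 + (1/9)·K = 34/9 ⇒ K = 25.

25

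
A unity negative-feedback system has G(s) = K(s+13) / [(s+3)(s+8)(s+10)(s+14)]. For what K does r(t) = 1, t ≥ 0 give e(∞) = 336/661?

250

G(s) has no factors of s in the denominator, so the system is type 0.
K_p = lim_{s→0} G(s) = K·13 / (3·8·10·14) = (13/3360)·K.
e_ss = 1/(1 + K_p) = 336/661 ⇒ 1 + (13/3360)·K = 661/336 ⇒ K = 250.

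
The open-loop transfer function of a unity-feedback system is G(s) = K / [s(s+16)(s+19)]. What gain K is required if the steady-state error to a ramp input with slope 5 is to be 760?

2

The open loop has one pole at the origin → type 1 system.
K_v = lim_{s→0} s·G(s) = K / (16·19) = (1/304)·K.
e_ss = 5/K_v = 760 ⇒ K_v = 1/152 ⇒ K = (1/152)/(1/304) = 2.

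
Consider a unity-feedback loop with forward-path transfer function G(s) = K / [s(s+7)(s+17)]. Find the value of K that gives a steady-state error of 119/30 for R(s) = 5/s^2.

150

System type = 1 (one pole at s=0).
K_v = lim_{s→0} s·G(s) = K / (7·17) = (1/119)·K.
e_ss = 5/K_v = 119/30 ⇒ K_v = 150/119 ⇒ K = (150/119)/(1/119) = 150.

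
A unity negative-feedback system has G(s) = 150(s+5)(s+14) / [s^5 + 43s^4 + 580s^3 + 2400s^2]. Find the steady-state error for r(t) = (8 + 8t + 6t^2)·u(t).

Factoring s^2 from the denominator leaves a polynomial with constant term 2400, so the system is type 2. Treating each term separately:
  • 8: tracked with zero error.
  • 8t: tracked with zero error.
  • 6t^2: e_ss = 12/K_a with K_a=4.375 → 96/35.
Total e_ss = 96/35.

96/35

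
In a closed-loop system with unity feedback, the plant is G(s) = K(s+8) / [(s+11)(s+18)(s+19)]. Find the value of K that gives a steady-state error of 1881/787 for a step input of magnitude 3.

120

The open loop has no poles at the origin → type 0 system.
K_p = lim_{s→0} G(s) = K·8 / (11·18·19) = (4/1881)·K.
e_ss = 3/(1 + K_p) = 1881/787 ⇒ 1 + (4/1881)·K = 787/627 ⇒ K = 120.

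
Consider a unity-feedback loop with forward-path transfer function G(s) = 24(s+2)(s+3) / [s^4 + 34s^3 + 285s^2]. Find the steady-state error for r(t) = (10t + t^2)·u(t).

95/24

The denominator has no term below 285s^2 — 2 poles at s=0, type 2. Taking each input component in turn:
  • 10t: tracked with zero error.
  • t^2: e_ss = 2/K_a with K_a=48/95 → 95/24.
Total e_ss = 95/24.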